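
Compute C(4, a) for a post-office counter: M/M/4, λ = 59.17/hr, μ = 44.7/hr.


a = λ/μ = 1.3237; ρ = a/4 = 0.3309
P₀ = 0.264719 (from M/M/c formula)
C(c,a) = [a^c/(c!(1−ρ))]·P₀ = [3.07027/(24·0.6691)]·0.264719
= 0.19120·0.264719 = 0.050615

Final: 0.050615


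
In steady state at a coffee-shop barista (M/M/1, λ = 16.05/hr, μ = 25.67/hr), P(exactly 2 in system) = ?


ρ = 16.05/25.67 = 0.6252
P_n = (1−ρ)·ρ^n = (1 − 0.6252)·0.6252^2 = 0.3748·0.390929 = 0.146503

Final: 0.146503


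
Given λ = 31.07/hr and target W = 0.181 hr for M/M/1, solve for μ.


W = 1/(μ−λ) ⇒ μ − λ = 1/W = 1/0.181 = 5.5249
μ = λ + 1/W = 31.07 + 5.5249 = 36.5949 per hr

Final: 36.5949 /hr


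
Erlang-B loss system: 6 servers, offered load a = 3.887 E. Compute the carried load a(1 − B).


B(6,3.887) = 0.109054 (Erlang-B)
Carried load = a(1 − B) = 3.887·(1 − 0.109054) = 3.887·0.890946 = 3.4631 E

Final: 3.4631 Erlangs


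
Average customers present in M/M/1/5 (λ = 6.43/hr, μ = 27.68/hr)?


ρ = 6.43/27.68 = 0.2323
L = ρ[1 − (K+1)ρ^K + Kρ^(K+1)] / [(1−ρ)(1−ρ^(K+1))]
Numerator: 0.2323·(1 − 6·0.0006764 + 5·0.0001571) = 0.231537
Denominator: (0.7677)·(0.999843) = 0.767582
L = 0.231537/0.767582 = 0.3016

Final: 0.3016


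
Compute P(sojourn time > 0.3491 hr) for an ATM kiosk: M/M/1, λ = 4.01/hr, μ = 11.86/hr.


W ~ Exponential(μ−λ) for M/M/1.
μ − λ = 11.86 − 4.01 = 7.8500
P(W > t) = e^{−(μ−λ)t} = e^{−2.7404} = 0.064542

Final: 0.064542


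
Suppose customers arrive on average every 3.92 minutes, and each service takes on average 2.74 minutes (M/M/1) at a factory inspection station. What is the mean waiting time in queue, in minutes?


λ = 60/3.92 = 15.3061 /hr
μ = 60/2.74 = 21.8978 /hr
ρ = λ/μ = 15.3061/21.8978 = 0.6990
Wq = ρ/(μ−λ) = 0.6990/(21.8978−15.3061) = 0.10604 hr
In minutes: 0.10604·60 = 6.362 min

Final: 6.362 min


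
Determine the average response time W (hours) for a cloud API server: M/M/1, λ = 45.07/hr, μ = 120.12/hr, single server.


W = 1/(μ−λ) = 1/(120.12 − 45.07) = 1/75.05 = 0.01332 hr

Final: 0.01332 hr


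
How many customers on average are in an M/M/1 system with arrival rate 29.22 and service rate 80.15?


ρ = λ/μ = 29.22/80.15 = 0.3646
L = ρ/(1−ρ) = 0.3646/(1 − 0.3646) = 0.3646/0.6354 = 0.5737

Final: 0.5737


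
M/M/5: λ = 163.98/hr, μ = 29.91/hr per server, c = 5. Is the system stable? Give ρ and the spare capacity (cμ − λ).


Total capacity cμ = 5·29.91 = 149.55/hr
ρ = λ/(cμ) = 163.98/149.55 = 1.0965
Stable ⇔ ρ < 1: NO
Spare capacity = cμ − λ = 149.55 − 163.98 = -14.43/hr

Final: ρ = 1.0965; unstable; margin = -14.43/hr


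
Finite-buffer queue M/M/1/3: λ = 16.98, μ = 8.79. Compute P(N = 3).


ρ = λ/μ = 16.98/8.79 = 1.9317
P_K = (1−ρ)ρ^K/(1−ρ^(K+1)) = (-0.9317·7.208525)/(1 − 13.925001)
= -6.716476/-12.925001 = 0.519650

Final: 0.519650


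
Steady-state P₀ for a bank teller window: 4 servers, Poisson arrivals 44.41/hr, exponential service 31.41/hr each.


a = λ/μ = 44.41/31.41 = 1.4139; ρ = a/c = 0.3535
Σ_{k=0}^{3} a^k/k! (terms k=0..3) = 1.00000 + 1.41388 + 0.99953 + 0.47107 = 3.88448
Tail: a^4/(4!(1−ρ)) = 3.99624/(24·0.6465) = 0.25754
P₀ = 1/(3.88448 + 0.25754) = 1/4.14203 = 0.241428

Final: 0.241428


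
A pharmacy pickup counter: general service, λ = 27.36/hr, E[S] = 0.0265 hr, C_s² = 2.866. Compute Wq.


ρ = λ·E[S] = 27.36·0.0265 = 0.7250
E[S²] = E[S]²(1+C_s²) = 0.0265²·(1+2.866) = 0.002715
Wq = λ·E[S²]/(2(1−ρ)) = 27.36·0.002715/(2·0.2750) = 0.13507 hr

Final: 0.13507 hr


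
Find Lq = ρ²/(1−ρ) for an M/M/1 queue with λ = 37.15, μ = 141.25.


ρ = 37.15/141.25 = 0.2630
Lq = ρ²/(1−ρ) = 0.06917/0.7370 = 0.09386

Final: 0.09386


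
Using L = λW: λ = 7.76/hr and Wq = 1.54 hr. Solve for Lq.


Lq = λWq = 7.76·1.54 = 11.9504

Final: 11.9504


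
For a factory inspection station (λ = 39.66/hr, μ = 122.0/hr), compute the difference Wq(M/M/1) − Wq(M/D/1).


ρ = 39.66/122.0 = 0.3251
Wq(M/M/1) = ρ/(μ−λ) = 0.3251/82.34 = 0.003948 hr
Wq(M/D/1) = ρ/(2(μ−λ)) = 0.001974 hr
Savings = 0.003948 − 0.001974 = 0.001974 hr

Final: 0.001974 hr


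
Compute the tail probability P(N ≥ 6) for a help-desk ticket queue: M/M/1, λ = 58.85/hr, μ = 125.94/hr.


ρ = 58.85/125.94 = 0.4673
P(N ≥ n) = ρ^n = 0.4673^6 = 0.010411

Final: 0.010411


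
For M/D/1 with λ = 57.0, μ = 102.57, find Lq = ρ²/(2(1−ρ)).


ρ = 57.0/102.57 = 0.5557
M/D/1: Lq = ρ²/(2(1−ρ)) = 0.3088/(2·0.4443) = 0.34755

Final: 0.34755


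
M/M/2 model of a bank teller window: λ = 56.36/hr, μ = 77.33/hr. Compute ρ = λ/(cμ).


ρ = λ/(cμ) = 56.36/(2·77.33) = 56.36/154.66 = 0.3644

Final: 0.3644


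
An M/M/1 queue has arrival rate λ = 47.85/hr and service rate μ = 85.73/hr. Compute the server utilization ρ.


ρ = λ/μ = 47.85/85.73 = 0.5581

Final: 0.5581


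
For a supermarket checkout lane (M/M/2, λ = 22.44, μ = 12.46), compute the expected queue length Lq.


a = λ/μ = 1.8010; ρ = a/2 = 0.9005
P₀ = 0.052365
Lq = P₀·a^c·ρ / (c!·(1−ρ)²) = 0.052365·3.24347·0.9005/(2·0.009904)
= 7.72124

Final: 7.72124


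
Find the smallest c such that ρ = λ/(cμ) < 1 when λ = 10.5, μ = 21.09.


Stability requires cμ > λ ⇔ c > λ/μ.
λ/μ = 10.5/21.09 = 0.4979
Minimum integer c = ⌊0.4979⌋ + 1 = 1
Check: 1·21.09 = 21.09 > 10.5, while 0·21.09 = 0.00 ≤ 10.5

Final: 1 servers


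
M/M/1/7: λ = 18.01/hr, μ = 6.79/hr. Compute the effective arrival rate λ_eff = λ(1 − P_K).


ρ = 2.6524; P_K = (1−ρ)ρ^7/(1−ρ^8) = 0.623242
λ_eff = λ(1 − P_K) = 18.01·(1 − 0.623242) = 18.01·0.376758 = 6.7854 /hr

Final: 6.7854 /hr


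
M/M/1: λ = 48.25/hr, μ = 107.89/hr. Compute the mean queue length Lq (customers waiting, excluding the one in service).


ρ = 48.25/107.89 = 0.4472
Lq = ρ²/(1−ρ) = 0.2000/0.5528 = 0.3618

Final: 0.3618


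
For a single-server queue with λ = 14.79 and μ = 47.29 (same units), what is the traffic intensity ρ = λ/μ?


ρ = λ/μ = 14.79/47.29 = 0.3128

Final: 0.3128


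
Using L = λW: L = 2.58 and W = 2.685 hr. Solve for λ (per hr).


λ = L/W = 2.58/2.685 = 0.9609 /hr

Final: 0.9609 /hr


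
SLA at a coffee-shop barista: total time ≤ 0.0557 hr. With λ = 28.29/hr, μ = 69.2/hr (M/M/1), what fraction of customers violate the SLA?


W ~ Exponential(μ−λ) for M/M/1.
μ − λ = 69.2 − 28.29 = 40.9100
P(W > t) = e^{−(μ−λ)t} = e^{−2.2787} = 0.102419

Final: 0.102419


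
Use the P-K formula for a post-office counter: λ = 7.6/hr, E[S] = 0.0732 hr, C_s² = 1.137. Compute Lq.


ρ = λ·E[S] = 7.6·0.0732 = 0.5563
Lq = ρ²(1+C_s²)/(2(1−ρ)) = 0.3095·(1+1.137)/(2·0.4437)
= 0.3095·2.1370/0.8874 = 0.74534

Final: 0.74534


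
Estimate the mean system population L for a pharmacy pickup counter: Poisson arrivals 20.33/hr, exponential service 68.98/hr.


ρ = λ/μ = 20.33/68.98 = 0.2947
L = ρ/(1−ρ) = 0.2947/(1 − 0.2947) = 0.2947/0.7053 = 0.4179

Final: 0.4179


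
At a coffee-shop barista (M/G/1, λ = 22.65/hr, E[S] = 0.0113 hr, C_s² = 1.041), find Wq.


ρ = λ·E[S] = 22.65·0.0113 = 0.2559
E[S²] = E[S]²(1+C_s²) = 0.0113²·(1+1.041) = 0.0002606
Wq = λ·E[S²]/(2(1−ρ)) = 22.65·0.0002606/(2·0.7441) = 0.003967 hr

Final: 0.003967 hr


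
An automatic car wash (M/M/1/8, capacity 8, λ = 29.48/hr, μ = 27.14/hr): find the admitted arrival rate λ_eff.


ρ = 1.0862; P_K = (1−ρ)ρ^8/(1−ρ^9) = 0.151207
λ_eff = λ(1 − P_K) = 29.48·(1 − 0.151207) = 29.48·0.848793 = 25.0224 /hr

Final: 25.0224 /hr


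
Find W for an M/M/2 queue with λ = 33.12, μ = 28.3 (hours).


a = 1.1703; ρ = 0.5852; P₀ = 0.261703
Lq = P₀·a^c·ρ/(c!(1−ρ)²) = 0.60939
Wq = Lq/λ = 0.60939/33.12 = 0.01840 hr
W = Wq + 1/μ = 0.01840 + 0.03534 = 0.05374 hr

Final: 0.05374 hr


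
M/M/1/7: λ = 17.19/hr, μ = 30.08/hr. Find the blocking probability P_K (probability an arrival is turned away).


ρ = λ/μ = 17.19/30.08 = 0.5715
P_K = (1−ρ)ρ^K/(1−ρ^(K+1)) = (0.4285·0.019906)/(1 − 0.011376)
= 0.008530/0.988624 = 0.008628

Final: 0.008628


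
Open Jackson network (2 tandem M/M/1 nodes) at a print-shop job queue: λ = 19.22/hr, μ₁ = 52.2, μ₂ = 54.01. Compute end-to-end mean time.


Each node sees arrival rate λ = 19.22/hr (tandem ⇒ throughput preserved).
W₁ = 1/(μ₁−λ) = 1/(52.2−19.22) = 0.03032 hr
W₂ = 1/(μ₂−λ) = 1/(54.01−19.22) = 0.02874 hr
W_total = W₁ + W₂ = 0.03032 + 0.02874 = 0.05907 hr

Final: 0.05907 hr


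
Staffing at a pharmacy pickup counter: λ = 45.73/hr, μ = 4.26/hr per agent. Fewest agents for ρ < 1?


Stability requires cμ > λ ⇔ c > λ/μ.
λ/μ = 45.73/4.26 = 10.7347
Minimum integer c = ⌊10.7347⌋ + 1 = 11
Check: 11·4.26 = 46.86 > 45.73, while 10·4.26 = 42.60 ≤ 45.73

Final: 11 servers


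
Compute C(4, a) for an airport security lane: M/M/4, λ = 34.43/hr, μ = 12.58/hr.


a = λ/μ = 2.7369; ρ = a/4 = 0.6842
P₀ = 0.054638 (from M/M/c formula)
C(c,a) = [a^c/(c!(1−ρ))]·P₀ = [56.10810/(24·0.3158)]·0.054638
= 7.40340·0.054638 = 0.404506

Final: 0.404506


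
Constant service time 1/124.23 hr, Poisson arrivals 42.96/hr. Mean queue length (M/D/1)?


ρ = 42.96/124.23 = 0.3458
M/D/1: Lq = ρ²/(2(1−ρ)) = 0.1196/(2·0.6542) = 0.09140

Final: 0.09140


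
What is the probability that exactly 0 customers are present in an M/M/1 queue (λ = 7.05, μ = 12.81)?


ρ = 7.05/12.81 = 0.5504
P_n = (1−ρ)·ρ^n = (1 − 0.5504)·0.5504^0 = 0.4496·1.000000 = 0.449649

Final: 0.449649


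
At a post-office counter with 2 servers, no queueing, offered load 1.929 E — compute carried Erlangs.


B(2,1.929) = 0.388457 (Erlang-B)
Carried load = a(1 − B) = 1.929·(1 − 0.388457) = 1.929·0.611543 = 1.1797 E

Final: 1.1797 Erlangs


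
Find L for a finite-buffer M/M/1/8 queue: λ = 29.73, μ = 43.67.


ρ = 29.73/43.67 = 0.6808
L = ρ[1 − (K+1)ρ^K + Kρ^(K+1)] / [(1−ρ)(1−ρ^(K+1))]
Numerator: 0.6808·(1 − 9·0.046142 + 8·0.031413) = 0.569156
Denominator: (0.3192)·(0.968587) = 0.309185
L = 0.569156/0.309185 = 1.8408

Final: 1.8408


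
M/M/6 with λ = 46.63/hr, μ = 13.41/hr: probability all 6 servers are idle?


a = λ/μ = 46.63/13.41 = 3.4773; ρ = a/c = 0.5795
Σ_{k=0}^{5} a^k/k! (terms k=0..5) = 1.00000 + 3.47726 + 6.04565 + 7.00743 + 6.09166 + 4.23645 = 27.85844
Tail: a^6/(6!(1−ρ)) = 1767.74585/(720·0.4205) = 5.83936
P₀ = 1/(27.85844 + 5.83936) = 1/33.69780 = 0.029676

Final: 0.029676


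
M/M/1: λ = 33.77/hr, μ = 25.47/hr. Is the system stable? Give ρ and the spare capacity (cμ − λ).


Total capacity cμ = 1·25.47 = 25.47/hr
ρ = λ/(cμ) = 33.77/25.47 = 1.3259
Stable ⇔ ρ < 1: NO
Spare capacity = cμ − λ = 25.47 − 33.77 = -8.30/hr

Final: ρ = 1.3259; unstable; margin = -8.30/hr


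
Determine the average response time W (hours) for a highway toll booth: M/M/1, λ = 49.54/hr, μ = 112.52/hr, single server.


W = 1/(μ−λ) = 1/(112.52 − 49.54) = 1/62.98 = 0.01588 hr

Final: 0.01588 hr


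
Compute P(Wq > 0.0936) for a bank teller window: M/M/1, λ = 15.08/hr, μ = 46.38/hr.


ρ = 15.08/46.38 = 0.3251
P(Wq > t) = ρ·e^{−(μ−λ)t} = 0.3251·e^{−2.9297}
= 0.3251·0.053414 = 0.017367

Final: 0.017367


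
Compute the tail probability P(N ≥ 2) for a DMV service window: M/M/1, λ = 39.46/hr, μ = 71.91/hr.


ρ = 39.46/71.91 = 0.5487
P(N ≥ n) = ρ^n = 0.5487^2 = 0.301117

Final: 0.301117


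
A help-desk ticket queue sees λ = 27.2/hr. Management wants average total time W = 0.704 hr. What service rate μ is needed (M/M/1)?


W = 1/(μ−λ) ⇒ μ − λ = 1/W = 1/0.704 = 1.4205
μ = λ + 1/W = 27.2 + 1.4205 = 28.6205 per hr

Final: 28.6205 /hr


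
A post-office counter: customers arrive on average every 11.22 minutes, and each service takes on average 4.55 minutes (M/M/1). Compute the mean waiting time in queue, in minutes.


λ = 60/11.22 = 5.3476 /hr
μ = 60/4.55 = 13.1868 /hr
ρ = λ/μ = 5.3476/13.1868 = 0.4055
Wq = ρ/(μ−λ) = 0.4055/(13.1868−5.3476) = 0.05173 hr
In minutes: 0.05173·60 = 3.104 min

Final: 3.104 min


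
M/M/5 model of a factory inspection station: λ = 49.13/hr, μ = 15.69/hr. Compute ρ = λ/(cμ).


ρ = λ/(cμ) = 49.13/(5·15.69) = 49.13/78.45 = 0.6263

Final: 0.6263


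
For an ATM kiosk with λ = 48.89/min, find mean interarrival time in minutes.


Mean interarrival time = 1/λ = 1/48.89 minute = 0.02045 minute
In minutes: 0.02045 × 1 = 0.02045 min

Final: 0.02045 min


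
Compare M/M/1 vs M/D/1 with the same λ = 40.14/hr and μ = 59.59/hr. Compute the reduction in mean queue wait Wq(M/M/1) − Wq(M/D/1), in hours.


ρ = 40.14/59.59 = 0.6736
Wq(M/M/1) = ρ/(μ−λ) = 0.6736/19.45 = 0.03463 hr
Wq(M/D/1) = ρ/(2(μ−λ)) = 0.01732 hr
Savings = 0.03463 − 0.01732 = 0.01732 hr

Final: 0.01732 hr


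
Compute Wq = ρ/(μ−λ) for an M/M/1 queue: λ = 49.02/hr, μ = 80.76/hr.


ρ = 49.02/80.76 = 0.6070
Wq = ρ/(μ−λ) = 0.6070/(80.76 − 49.02) = 0.6070/31.74 = 0.01912 hr

Final: 0.01912 hr


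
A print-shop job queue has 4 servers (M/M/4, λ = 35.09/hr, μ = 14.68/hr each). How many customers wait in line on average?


a = λ/μ = 2.3903; ρ = a/4 = 0.5976
P₀ = 0.084008
Lq = P₀·a^c·ρ / (c!·(1−ρ)²) = 0.084008·32.64595·0.5976/(24·0.16194)
= 0.42168

Final: 0.42168


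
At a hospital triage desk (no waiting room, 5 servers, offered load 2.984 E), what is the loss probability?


B(c,a) = (a^c/c!) / Σ_{k=0}^{c} a^k/k!
a^5/5! = 1.971573
Σ terms (k=0..5): 1.00000 + 2.98400 + 4.45213 + 4.42838 + 3.30357 + 1.97157 = 18.139658
B = 1.971573/18.139658 = 0.108689

Final: 0.108689


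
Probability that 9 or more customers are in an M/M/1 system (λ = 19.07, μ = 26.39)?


ρ = 19.07/26.39 = 0.7226
P(N ≥ n) = ρ^n = 0.7226^9 = 0.053728

Final: 0.053728


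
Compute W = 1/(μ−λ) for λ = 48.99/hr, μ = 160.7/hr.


W = 1/(μ−λ) = 1/(160.7 − 48.99) = 1/111.71 = 0.008952 hr

Final: 0.008952 hr


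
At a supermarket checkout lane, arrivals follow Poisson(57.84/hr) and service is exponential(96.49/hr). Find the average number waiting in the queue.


ρ = 57.84/96.49 = 0.5994
Lq = ρ²/(1−ρ) = 0.3593/0.4006 = 0.8971

Final: 0.8971


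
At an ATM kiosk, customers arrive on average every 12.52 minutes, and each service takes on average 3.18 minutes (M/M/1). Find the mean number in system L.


λ = 60/12.52 = 4.7923 /hr
μ = 60/3.18 = 18.8679 /hr
ρ = λ/μ = 4.7923/18.8679 = 0.2540
L = ρ/(1−ρ) = 0.2540/0.7460 = 0.3405

Final: 0.3405


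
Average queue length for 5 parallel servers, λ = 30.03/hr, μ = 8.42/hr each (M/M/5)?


a = λ/μ = 3.5665; ρ = a/5 = 0.7133
P₀ = 0.023808
Lq = P₀·a^c·ρ / (c!·(1−ρ)²) = 0.023808·577.05366·0.7133/(120·0.08220)
= 0.99355

Final: 0.99355


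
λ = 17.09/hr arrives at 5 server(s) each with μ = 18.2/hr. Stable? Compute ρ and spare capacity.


Total capacity cμ = 5·18.2 = 91.00/hr
ρ = λ/(cμ) = 17.09/91.00 = 0.1878
Stable ⇔ ρ < 1: YES
Spare capacity = cμ − λ = 91.00 − 17.09 = 73.91/hr

Final: ρ = 0.1878; stable; margin = 73.91/hr


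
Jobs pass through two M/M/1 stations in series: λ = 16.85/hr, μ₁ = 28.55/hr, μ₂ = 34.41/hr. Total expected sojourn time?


Each node sees arrival rate λ = 16.85/hr (tandem ⇒ throughput preserved).
W₁ = 1/(μ₁−λ) = 1/(28.55−16.85) = 0.08547 hr
W₂ = 1/(μ₂−λ) = 1/(34.41−16.85) = 0.05695 hr
W_total = W₁ + W₂ = 0.08547 + 0.05695 = 0.14242 hr

Final: 0.14242 hr


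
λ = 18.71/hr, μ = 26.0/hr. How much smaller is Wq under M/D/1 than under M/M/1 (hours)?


ρ = 18.71/26.0 = 0.7196
Wq(M/M/1) = ρ/(μ−λ) = 0.7196/7.29 = 0.09871 hr
Wq(M/D/1) = ρ/(2(μ−λ)) = 0.04936 hr
Savings = 0.09871 − 0.04936 = 0.04936 hr

Final: 0.04936 hr


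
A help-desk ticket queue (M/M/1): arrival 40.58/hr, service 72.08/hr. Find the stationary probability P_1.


ρ = 40.58/72.08 = 0.5630
P_n = (1−ρ)·ρ^n = (1 − 0.5630)·0.5630^1 = 0.4370·0.562986 = 0.246033

Final: 0.246033


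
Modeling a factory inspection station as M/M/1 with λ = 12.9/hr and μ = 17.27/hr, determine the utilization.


ρ = λ/μ = 12.9/17.27 = 0.7470

Final: 0.7470


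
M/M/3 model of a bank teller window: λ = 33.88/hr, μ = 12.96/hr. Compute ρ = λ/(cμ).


ρ = λ/(cμ) = 33.88/(3·12.96) = 33.88/38.88 = 0.8714

Final: 0.8714


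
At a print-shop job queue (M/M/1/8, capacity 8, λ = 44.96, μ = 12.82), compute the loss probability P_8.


ρ = λ/μ = 44.96/12.82 = 3.5070
P_K = (1−ρ)ρ^K/(1−ρ^(K+1)) = (-2.5070·22882.644789)/(1 − 80249.899354)
= -57367.254565/-80248.899354 = 0.714867

Final: 0.714867


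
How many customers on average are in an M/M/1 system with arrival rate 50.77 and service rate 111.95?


ρ = λ/μ = 50.77/111.95 = 0.4535
L = ρ/(1−ρ) = 0.4535/(1 − 0.4535) = 0.4535/0.5465 = 0.8298

Final: 0.8298


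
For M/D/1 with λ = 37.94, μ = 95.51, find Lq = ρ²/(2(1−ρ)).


ρ = 37.94/95.51 = 0.3972
M/D/1: Lq = ρ²/(2(1−ρ)) = 0.1578/(2·0.6028) = 0.13089

Final: 0.13089


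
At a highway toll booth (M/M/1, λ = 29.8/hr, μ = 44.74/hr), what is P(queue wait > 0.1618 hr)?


ρ = 29.8/44.74 = 0.6661
P(Wq > t) = ρ·e^{−(μ−λ)t} = 0.6661·e^{−2.4173}
= 0.6661·0.089163 = 0.059389

Final: 0.059389


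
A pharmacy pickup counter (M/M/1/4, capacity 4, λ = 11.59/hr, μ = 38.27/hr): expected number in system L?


ρ = 11.59/38.27 = 0.3028
L = ρ[1 − (K+1)ρ^K + Kρ^(K+1)] / [(1−ρ)(1−ρ^(K+1))]
Numerator: 0.3028·(1 − 5·0.008412 + 4·0.002548) = 0.293196
Denominator: (0.6972)·(0.997452) = 0.695376
L = 0.293196/0.695376 = 0.4216

Final: 0.4216


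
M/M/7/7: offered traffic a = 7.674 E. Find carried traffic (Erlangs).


B(7,7.674) = 0.289450 (Erlang-B)
Carried load = a(1 − B) = 7.674·(1 − 0.289450) = 7.674·0.710550 = 5.4528 E

Final: 5.4528 Erlangs


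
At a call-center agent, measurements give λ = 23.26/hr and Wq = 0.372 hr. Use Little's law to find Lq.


Lq = λWq = 23.26·0.372 = 8.6527

Final: 8.6527


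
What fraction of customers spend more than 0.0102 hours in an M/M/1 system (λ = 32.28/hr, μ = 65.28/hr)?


W ~ Exponential(μ−λ) for M/M/1.
μ − λ = 65.28 − 32.28 = 33.0000
P(W > t) = e^{−(μ−λ)t} = e^{−0.3366} = 0.714194

Final: 0.714194


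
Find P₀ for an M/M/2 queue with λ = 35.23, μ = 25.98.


a = λ/μ = 35.23/25.98 = 1.3560; ρ = a/c = 0.6780
Σ_{k=0}^{1} a^k/k! (terms k=0..1) = 1.00000 + 1.35604 = 2.35604
Tail: a^2/(2!(1−ρ)) = 1.83885/(2·0.3220) = 2.85555
P₀ = 1/(2.35604 + 2.85555) = 1/5.21160 = 0.191880

Final: 0.191880


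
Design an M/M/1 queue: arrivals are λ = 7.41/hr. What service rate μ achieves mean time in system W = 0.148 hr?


W = 1/(μ−λ) ⇒ μ − λ = 1/W = 1/0.148 = 6.7568
μ = λ + 1/W = 7.41 + 6.7568 = 14.1668 per hr

Final: 14.1668 /hr


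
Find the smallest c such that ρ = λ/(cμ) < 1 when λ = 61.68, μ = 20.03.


Stability requires cμ > λ ⇔ c > λ/μ.
λ/μ = 61.68/20.03 = 3.0794
Minimum integer c = ⌊3.0794⌋ + 1 = 4
Check: 4·20.03 = 80.12 > 61.68, while 3·20.03 = 60.09 ≤ 61.68

Final: 4 servers


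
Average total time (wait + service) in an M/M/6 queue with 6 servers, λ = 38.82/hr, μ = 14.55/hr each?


a = 2.6680; ρ = 0.4447; P₀ = 0.068810
Lq = P₀·a^c·ρ/(c!(1−ρ)²) = 0.04971
Wq = Lq/λ = 0.04971/38.82 = 0.001280 hr
W = Wq + 1/μ = 0.001280 + 0.06873 = 0.07001 hr

Final: 0.07001 hr


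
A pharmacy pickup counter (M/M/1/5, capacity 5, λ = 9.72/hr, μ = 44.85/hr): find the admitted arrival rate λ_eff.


ρ = 0.2167; P_K = (1−ρ)ρ^5/(1−ρ^6) = 0.0003745
λ_eff = λ(1 − P_K) = 9.72·(1 − 0.0003745) = 9.72·0.999625 = 9.7164 /hr

Final: 9.7164 /hr


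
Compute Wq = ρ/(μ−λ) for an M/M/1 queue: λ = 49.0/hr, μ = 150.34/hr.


ρ = 49.0/150.34 = 0.3259
Wq = ρ/(μ−λ) = 0.3259/(150.34 − 49.0) = 0.3259/101.34 = 0.003216 hr

Final: 0.003216 hr


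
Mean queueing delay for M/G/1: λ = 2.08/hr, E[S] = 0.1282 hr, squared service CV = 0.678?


ρ = λ·E[S] = 2.08·0.1282 = 0.2667
E[S²] = E[S]²(1+C_s²) = 0.1282²·(1+0.678) = 0.027578
Wq = λ·E[S²]/(2(1−ρ)) = 2.08·0.027578/(2·0.7333) = 0.03911 hr

Final: 0.03911 hr


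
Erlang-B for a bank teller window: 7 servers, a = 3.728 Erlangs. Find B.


B(c,a) = (a^c/c!) / Σ_{k=0}^{c} a^k/k!
a^7/7! = 1.985641
Σ terms (k=0..7): 1.00000 + 3.72800 + 6.94899 + 8.63528 + 8.04808 + 6.00065 + 3.72840 + 1.98564 = 40.075049
B = 1.985641/40.075049 = 0.049548

Final: 0.049548


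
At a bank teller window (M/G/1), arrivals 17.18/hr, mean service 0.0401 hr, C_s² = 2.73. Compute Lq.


ρ = λ·E[S] = 17.18·0.0401 = 0.6889
Lq = ρ²(1+C_s²)/(2(1−ρ)) = 0.4746·(1+2.73)/(2·0.3111)
= 0.4746·3.7300/0.6222 = 2.84537

Final: 2.84537


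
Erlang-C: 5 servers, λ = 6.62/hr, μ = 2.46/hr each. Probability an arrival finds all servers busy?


a = λ/μ = 2.6911; ρ = a/5 = 0.5382
P₀ = 0.065394 (from M/M/c formula)
C(c,a) = [a^c/(c!(1−ρ))]·P₀ = [141.12840/(120·0.4618)]·0.065394
= 2.54677·0.065394 = 0.166544

Final: 0.166544


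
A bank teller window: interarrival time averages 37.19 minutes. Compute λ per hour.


λ = 1/(interarrival time) in consistent units.
1 hour = 60 min, so λ = 60/37.19 = 1.6133 per hour

Final: 1.6133 /hr


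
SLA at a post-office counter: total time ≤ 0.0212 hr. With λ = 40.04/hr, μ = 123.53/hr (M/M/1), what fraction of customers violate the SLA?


W ~ Exponential(μ−λ) for M/M/1.
μ − λ = 123.53 − 40.04 = 83.4900
P(W > t) = e^{−(μ−λ)t} = e^{−1.7700} = 0.170335

Final: 0.170335


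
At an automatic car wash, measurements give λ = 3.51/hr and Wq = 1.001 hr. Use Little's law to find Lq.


Lq = λWq = 3.51·1.001 = 3.5135

Final: 3.5135


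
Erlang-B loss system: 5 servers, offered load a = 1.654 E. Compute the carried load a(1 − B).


B(5,1.654) = 0.019872 (Erlang-B)
Carried load = a(1 − B) = 1.654·(1 − 0.019872) = 1.654·0.980128 = 1.6211 E

Final: 1.6211 Erlangs


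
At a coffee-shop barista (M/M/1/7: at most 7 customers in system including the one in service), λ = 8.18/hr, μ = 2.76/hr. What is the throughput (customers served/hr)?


ρ = 2.9638; P_K = (1−ρ)ρ^7/(1−ρ^8) = 0.662703
λ_eff = λ(1 − P_K) = 8.18·(1 − 0.662703) = 8.18·0.337297 = 2.7591 /hr

Final: 2.7591 /hr


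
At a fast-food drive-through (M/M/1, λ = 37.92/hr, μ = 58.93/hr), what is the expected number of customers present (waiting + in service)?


ρ = λ/μ = 37.92/58.93 = 0.6435
L = ρ/(1−ρ) = 0.6435/(1 − 0.6435) = 0.6435/0.3565 = 1.8049

Final: 1.8049


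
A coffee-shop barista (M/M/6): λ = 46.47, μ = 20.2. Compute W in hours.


a = 2.3005; ρ = 0.3834; P₀ = 0.099864
Lq = P₀·a^c·ρ/(c!(1−ρ)²) = 0.02073
Wq = Lq/λ = 0.02073/46.47 = 0.0004462 hr
W = Wq + 1/μ = 0.0004462 + 0.04950 = 0.04995 hr

Final: 0.04995 hr


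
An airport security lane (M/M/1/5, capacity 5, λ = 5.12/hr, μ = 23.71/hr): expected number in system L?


ρ = 5.12/23.71 = 0.2159
L = ρ[1 − (K+1)ρ^K + Kρ^(K+1)] / [(1−ρ)(1−ρ^(K+1))]
Numerator: 0.2159·(1 − 6·0.0004696 + 5·0.0001014) = 0.215444
Denominator: (0.7841)·(0.999899) = 0.783978
L = 0.215444/0.783978 = 0.2748

Final: 0.2748


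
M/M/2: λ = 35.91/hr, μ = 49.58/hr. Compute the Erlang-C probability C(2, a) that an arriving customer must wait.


a = λ/μ = 0.7243; ρ = a/2 = 0.3621
P₀ = 0.468276 (from M/M/c formula)
C(c,a) = [a^c/(c!(1−ρ))]·P₀ = [0.52459/(2·0.6379)]·0.468276
= 0.41121·0.468276 = 0.192560

Final: 0.192560


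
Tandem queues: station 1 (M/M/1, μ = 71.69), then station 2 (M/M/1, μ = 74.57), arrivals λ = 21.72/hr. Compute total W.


Each node sees arrival rate λ = 21.72/hr (tandem ⇒ throughput preserved).
W₁ = 1/(μ₁−λ) = 1/(71.69−21.72) = 0.02001 hr
W₂ = 1/(μ₂−λ) = 1/(74.57−21.72) = 0.01892 hr
W_total = W₁ + W₂ = 0.02001 + 0.01892 = 0.03893 hr

Final: 0.03893 hr


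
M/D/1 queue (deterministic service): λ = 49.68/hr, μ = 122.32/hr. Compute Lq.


ρ = 49.68/122.32 = 0.4061
M/D/1: Lq = ρ²/(2(1−ρ)) = 0.1650/(2·0.5939) = 0.13889

Final: 0.13889


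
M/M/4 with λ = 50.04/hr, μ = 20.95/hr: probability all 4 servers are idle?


a = λ/μ = 50.04/20.95 = 2.3885; ρ = a/c = 0.5971
Σ_{k=0}^{3} a^k/k! (terms k=0..3) = 1.00000 + 2.38854 + 2.85257 + 2.27116 = 8.51228
Tail: a^4/(4!(1−ρ)) = 32.54866/(24·0.4029) = 3.36638
P₀ = 1/(8.51228 + 3.36638) = 1/11.87866 = 0.084185

Final: 0.084185


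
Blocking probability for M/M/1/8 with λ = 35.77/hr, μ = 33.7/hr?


ρ = λ/μ = 35.77/33.7 = 1.0614
P_K = (1−ρ)ρ^K/(1−ρ^(K+1)) = (-0.06142·1.611062)/(1 − 1.710021)
= -0.098958/-0.710021 = 0.139374

Final: 0.139374


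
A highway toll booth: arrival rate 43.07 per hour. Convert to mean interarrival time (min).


Mean interarrival time = 1/λ = 1/43.07 hour = 0.02322 hour
In minutes: 0.02322 × 60 = 1.3931 min

Final: 1.3931 min


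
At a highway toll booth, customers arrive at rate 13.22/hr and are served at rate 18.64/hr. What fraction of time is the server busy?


ρ = λ/μ = 13.22/18.64 = 0.7092

Final: 0.7092


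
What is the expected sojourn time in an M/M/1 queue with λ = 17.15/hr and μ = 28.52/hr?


W = 1/(μ−λ) = 1/(28.52 − 17.15) = 1/11.37 = 0.08795 hr

Final: 0.08795 hr


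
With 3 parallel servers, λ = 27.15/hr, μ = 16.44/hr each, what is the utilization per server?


ρ = λ/(cμ) = 27.15/(3·16.44) = 27.15/49.32 = 0.5505

Final: 0.5505


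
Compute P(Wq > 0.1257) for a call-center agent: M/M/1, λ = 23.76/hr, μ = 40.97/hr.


ρ = 23.76/40.97 = 0.5799
P(Wq > t) = ρ·e^{−(μ−λ)t} = 0.5799·e^{−2.1633}
= 0.5799·0.114946 = 0.066661

Final: 0.066661


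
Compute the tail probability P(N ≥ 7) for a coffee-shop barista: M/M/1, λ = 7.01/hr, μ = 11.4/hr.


ρ = 7.01/11.4 = 0.6149
P(N ≥ n) = ρ^n = 0.6149^7 = 0.033242

Final: 0.033242


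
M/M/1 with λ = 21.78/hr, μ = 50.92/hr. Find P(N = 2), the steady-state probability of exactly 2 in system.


ρ = 21.78/50.92 = 0.4277
P_n = (1−ρ)·ρ^n = (1 − 0.4277)·0.4277^2 = 0.5723·0.182953 = 0.104698

Final: 0.104698


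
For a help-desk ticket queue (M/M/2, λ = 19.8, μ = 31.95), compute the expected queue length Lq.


a = λ/μ = 0.6197; ρ = a/2 = 0.3099
P₀ = 0.526882
Lq = P₀·a^c·ρ / (c!·(1−ρ)²) = 0.526882·0.38405·0.3099/(2·0.47629)
= 0.06582

Final: 0.06582


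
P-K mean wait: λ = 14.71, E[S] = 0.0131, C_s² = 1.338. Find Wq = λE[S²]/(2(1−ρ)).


ρ = λ·E[S] = 14.71·0.0131 = 0.1927
E[S²] = E[S]²(1+C_s²) = 0.0131²·(1+1.338) = 0.0004012
Wq = λ·E[S²]/(2(1−ρ)) = 14.71·0.0004012/(2·0.8073) = 0.003655 hr

Final: 0.003655 hr


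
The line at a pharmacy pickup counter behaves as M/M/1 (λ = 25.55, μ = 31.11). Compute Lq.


ρ = 25.55/31.11 = 0.8213
Lq = ρ²/(1−ρ) = 0.6745/0.1787 = 3.7740

Final: 3.7740


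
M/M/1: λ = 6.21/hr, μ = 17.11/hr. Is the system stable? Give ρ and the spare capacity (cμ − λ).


Total capacity cμ = 1·17.11 = 17.11/hr
ρ = λ/(cμ) = 6.21/17.11 = 0.3629
Stable ⇔ ρ < 1: YES
Spare capacity = cμ − λ = 17.11 − 6.21 = 10.90/hr

Final: ρ = 0.3629; stable; margin = 10.90/hr


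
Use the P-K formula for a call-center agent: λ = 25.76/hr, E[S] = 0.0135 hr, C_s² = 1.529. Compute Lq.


ρ = λ·E[S] = 25.76·0.0135 = 0.3478
Lq = ρ²(1+C_s²)/(2(1−ρ)) = 0.1209·(1+1.529)/(2·0.6522)
= 0.1209·2.5290/1.3045 = 0.23446

Final: 0.23446


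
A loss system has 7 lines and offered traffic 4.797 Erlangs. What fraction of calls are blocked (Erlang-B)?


B(c,a) = (a^c/c!) / Σ_{k=0}^{c} a^k/k!
a^7/7! = 11.597316
Σ terms (k=0..7): 1.00000 + 4.79700 + 11.50560 + 18.39746 + 22.06316 + 21.16739 + 16.92333 + 11.59732 = 107.451259
B = 11.597316/107.451259 = 0.107931

Final: 0.107931


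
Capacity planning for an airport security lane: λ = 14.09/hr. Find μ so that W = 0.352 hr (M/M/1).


W = 1/(μ−λ) ⇒ μ − λ = 1/W = 1/0.352 = 2.8409
μ = λ + 1/W = 14.09 + 2.8409 = 16.9309 per hr

Final: 16.9309 /hr


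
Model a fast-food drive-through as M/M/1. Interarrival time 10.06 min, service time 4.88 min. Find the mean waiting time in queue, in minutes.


λ = 60/10.06 = 5.9642 /hr
μ = 60/4.88 = 12.2951 /hr
ρ = λ/μ = 5.9642/12.2951 = 0.4851
Wq = ρ/(μ−λ) = 0.4851/(12.2951−5.9642) = 0.07662 hr
In minutes: 0.07662·60 = 4.597 min

Final: 4.597 min


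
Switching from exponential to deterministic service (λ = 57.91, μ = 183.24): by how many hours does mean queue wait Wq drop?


ρ = 57.91/183.24 = 0.3160
Wq(M/M/1) = ρ/(μ−λ) = 0.3160/125.33 = 0.002522 hr
Wq(M/D/1) = ρ/(2(μ−λ)) = 0.001261 hr
Savings = 0.002522 − 0.001261 = 0.001261 hr

Final: 0.001261 hr


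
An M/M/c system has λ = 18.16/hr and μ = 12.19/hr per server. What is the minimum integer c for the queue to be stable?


Stability requires cμ > λ ⇔ c > λ/μ.
λ/μ = 18.16/12.19 = 1.4897
Minimum integer c = ⌊1.4897⌋ + 1 = 2
Check: 2·12.19 = 24.38 > 18.16, while 1·12.19 = 12.19 ≤ 18.16

Final: 2 servers


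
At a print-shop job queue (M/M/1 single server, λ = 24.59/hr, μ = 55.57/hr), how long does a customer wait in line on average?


ρ = 24.59/55.57 = 0.4425
Wq = ρ/(μ−λ) = 0.4425/(55.57 − 24.59) = 0.4425/30.98 = 0.01428 hr

Final: 0.01428 hr


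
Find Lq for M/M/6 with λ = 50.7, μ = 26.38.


a = λ/μ = 1.9219; ρ = a/6 = 0.3203
P₀ = 0.146157
Lq = P₀·a^c·ρ / (c!·(1−ρ)²) = 0.146157·50.39634·0.3203/(720·0.46197)
= 0.007093

Final: 0.007093


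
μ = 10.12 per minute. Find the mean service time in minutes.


Mean service time = 1/μ = 1/10.12 minute = 0.09881 minute
In minutes: 0.09881 × 1 = 0.09881 min

Final: 0.09881 min


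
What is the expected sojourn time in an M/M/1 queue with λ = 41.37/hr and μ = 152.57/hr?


W = 1/(μ−λ) = 1/(152.57 − 41.37) = 1/111.20 = 0.008993 hr

Final: 0.008993 hr


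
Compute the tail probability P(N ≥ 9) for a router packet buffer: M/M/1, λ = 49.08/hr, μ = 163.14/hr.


ρ = 49.08/163.14 = 0.3008
P(N ≥ n) = ρ^n = 0.3008^9 = 0.00002019

Final: 0.00002019


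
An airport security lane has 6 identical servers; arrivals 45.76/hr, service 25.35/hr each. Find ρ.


ρ = λ/(cμ) = 45.76/(6·25.35) = 45.76/152.10 = 0.3009

Final: 0.3009


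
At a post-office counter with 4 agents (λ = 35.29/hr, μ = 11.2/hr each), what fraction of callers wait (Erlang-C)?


a = λ/μ = 3.1509; ρ = a/4 = 0.7877
P₀ = 0.029695 (from M/M/c formula)
C(c,a) = [a^c/(c!(1−ρ))]·P₀ = [98.56768/(24·0.2123)]·0.029695
= 19.34732·0.029695 = 0.574513

Final: 0.574513


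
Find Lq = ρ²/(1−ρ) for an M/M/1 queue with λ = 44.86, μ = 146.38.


ρ = 44.86/146.38 = 0.3065
Lq = ρ²/(1−ρ) = 0.09392/0.6935 = 0.1354

Final: 0.1354


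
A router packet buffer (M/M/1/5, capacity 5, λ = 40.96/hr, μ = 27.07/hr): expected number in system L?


ρ = 40.96/27.07 = 1.5131
L = ρ[1 − (K+1)ρ^K + Kρ^(K+1)] / [(1−ρ)(1−ρ^(K+1))]
Numerator: 1.5131·(1 − 6·7.931557 + 5·12.001351) = 20.302079
Denominator: (-0.5131)·(-11.001351) = 5.644949
L = 20.302079/5.644949 = 3.5965

Final: 3.5965


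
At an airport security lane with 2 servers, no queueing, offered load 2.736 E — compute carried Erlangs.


B(2,2.736) = 0.500458 (Erlang-B)
Carried load = a(1 − B) = 2.736·(1 − 0.500458) = 2.736·0.499542 = 1.3667 E

Final: 1.3667 Erlangs


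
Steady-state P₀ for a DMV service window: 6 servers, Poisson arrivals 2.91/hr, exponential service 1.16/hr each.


a = λ/μ = 2.91/1.16 = 2.5086; ρ = a/c = 0.4181
Σ_{k=0}^{5} a^k/k! (terms k=0..5) = 1.00000 + 2.50862 + 3.14659 + 2.63120 + 1.65017 + 0.82793 = 11.76451
Tail: a^6/(6!(1−ρ)) = 249.23556/(720·0.5819) = 0.59488
P₀ = 1/(11.76451 + 0.59488) = 1/12.35939 = 0.080910

Final: 0.080910


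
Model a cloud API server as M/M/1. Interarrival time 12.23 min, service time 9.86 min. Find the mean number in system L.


λ = 60/12.23 = 4.9060 /hr
μ = 60/9.86 = 6.0852 /hr
ρ = λ/μ = 4.9060/6.0852 = 0.8062
L = ρ/(1−ρ) = 0.8062/0.1938 = 4.1603

Final: 4.1603


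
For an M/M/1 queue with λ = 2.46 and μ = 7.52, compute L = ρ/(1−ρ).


ρ = λ/μ = 2.46/7.52 = 0.3271
L = ρ/(1−ρ) = 0.3271/(1 − 0.3271) = 0.3271/0.6729 = 0.4862

Final: 0.4862


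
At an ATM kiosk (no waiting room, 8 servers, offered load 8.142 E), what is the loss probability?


B(c,a) = (a^c/c!) / Σ_{k=0}^{c} a^k/k!
a^8/8! = 478.992001
Σ terms (k=0..8): 1.00000 + 8.14200 + 33.14608 + 89.95847 + 183.11046 + 298.17707 + 404.62629 + 470.63817 + 478.99200 = 1967.790538
B = 478.992001/1967.790538 = 0.243416

Final: 0.243416


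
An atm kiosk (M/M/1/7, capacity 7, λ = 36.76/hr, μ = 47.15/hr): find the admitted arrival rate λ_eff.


ρ = 0.7796; P_K = (1−ρ)ρ^7/(1−ρ^8) = 0.044682
λ_eff = λ(1 − P_K) = 36.76·(1 − 0.044682) = 36.76·0.955318 = 35.1175 /hr

Final: 35.1175 /hr


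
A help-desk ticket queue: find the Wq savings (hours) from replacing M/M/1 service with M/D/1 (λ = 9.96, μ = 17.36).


ρ = 9.96/17.36 = 0.5737
Wq(M/M/1) = ρ/(μ−λ) = 0.5737/7.40 = 0.07753 hr
Wq(M/D/1) = ρ/(2(μ−λ)) = 0.03877 hr
Savings = 0.07753 − 0.03877 = 0.03877 hr

Final: 0.03877 hr


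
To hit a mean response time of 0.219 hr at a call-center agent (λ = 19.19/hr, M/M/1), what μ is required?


W = 1/(μ−λ) ⇒ μ − λ = 1/W = 1/0.219 = 4.5662
μ = λ + 1/W = 19.19 + 4.5662 = 23.7562 per hr

Final: 23.7562 /hr


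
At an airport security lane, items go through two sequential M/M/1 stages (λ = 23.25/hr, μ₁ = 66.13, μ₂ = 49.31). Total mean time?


Each node sees arrival rate λ = 23.25/hr (tandem ⇒ throughput preserved).
W₁ = 1/(μ₁−λ) = 1/(66.13−23.25) = 0.02332 hr
W₂ = 1/(μ₂−λ) = 1/(49.31−23.25) = 0.03837 hr
W_total = W₁ + W₂ = 0.02332 + 0.03837 = 0.06169 hr

Final: 0.06169 hr


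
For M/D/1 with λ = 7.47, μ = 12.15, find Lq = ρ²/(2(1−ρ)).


ρ = 7.47/12.15 = 0.6148
M/D/1: Lq = ρ²/(2(1−ρ)) = 0.3780/(2·0.3852) = 0.49067

Final: 0.49067


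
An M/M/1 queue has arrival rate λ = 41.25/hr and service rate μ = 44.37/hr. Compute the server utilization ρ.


ρ = λ/μ = 41.25/44.37 = 0.9297

Final: 0.9297


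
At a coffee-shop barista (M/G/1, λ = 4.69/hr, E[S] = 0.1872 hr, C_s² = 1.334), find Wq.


ρ = λ·E[S] = 4.69·0.1872 = 0.8780
E[S²] = E[S]²(1+C_s²) = 0.1872²·(1+1.334) = 0.081792
Wq = λ·E[S²]/(2(1−ρ)) = 4.69·0.081792/(2·0.1220) = 1.57174 hr

Final: 1.57174 hr


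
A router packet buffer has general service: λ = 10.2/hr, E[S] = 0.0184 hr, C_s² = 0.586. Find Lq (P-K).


ρ = λ·E[S] = 10.2·0.0184 = 0.1877
Lq = ρ²(1+C_s²)/(2(1−ρ)) = 0.03522·(1+0.586)/(2·0.8123)
= 0.03522·1.5860/1.6246 = 0.03439

Final: 0.03439


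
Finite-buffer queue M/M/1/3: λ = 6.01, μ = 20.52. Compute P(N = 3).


ρ = λ/μ = 6.01/20.52 = 0.2929
P_K = (1−ρ)ρ^K/(1−ρ^(K+1)) = (0.7071·0.025124)/(1 − 0.007358)
= 0.017766/0.992642 = 0.017897

Final: 0.017897


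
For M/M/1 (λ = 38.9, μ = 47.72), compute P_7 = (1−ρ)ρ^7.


ρ = 38.9/47.72 = 0.8152
P_n = (1−ρ)·ρ^n = (1 − 0.8152)·0.8152^7 = 0.1848·0.239191 = 0.044209

Final: 0.044209


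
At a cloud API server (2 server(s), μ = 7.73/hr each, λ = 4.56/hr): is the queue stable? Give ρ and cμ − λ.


Total capacity cμ = 2·7.73 = 15.46/hr
ρ = λ/(cμ) = 4.56/15.46 = 0.2950
Stable ⇔ ρ < 1: YES
Spare capacity = cμ − λ = 15.46 − 4.56 = 10.90/hr

Final: ρ = 0.2950; stable; margin = 10.90/hr


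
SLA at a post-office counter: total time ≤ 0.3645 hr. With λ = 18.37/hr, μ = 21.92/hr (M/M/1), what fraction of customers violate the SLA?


W ~ Exponential(μ−λ) for M/M/1.
μ − λ = 21.92 − 18.37 = 3.5500
P(W > t) = e^{−(μ−λ)t} = e^{−1.2940} = 0.274179

Final: 0.274179


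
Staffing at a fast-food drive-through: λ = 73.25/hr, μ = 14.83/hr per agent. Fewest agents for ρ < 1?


Stability requires cμ > λ ⇔ c > λ/μ.
λ/μ = 73.25/14.83 = 4.9393
Minimum integer c = ⌊4.9393⌋ + 1 = 5
Check: 5·14.83 = 74.15 > 73.25, while 4·14.83 = 59.32 ≤ 73.25

Final: 5 servers


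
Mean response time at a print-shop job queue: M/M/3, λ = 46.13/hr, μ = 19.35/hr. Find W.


a = 2.3840; ρ = 0.7947; P₀ = 0.058062
Lq = P₀·a^c·ρ/(c!(1−ρ)²) = 2.47106
Wq = Lq/λ = 2.47106/46.13 = 0.05357 hr
W = Wq + 1/μ = 0.05357 + 0.05168 = 0.10525 hr

Final: 0.10525 hr


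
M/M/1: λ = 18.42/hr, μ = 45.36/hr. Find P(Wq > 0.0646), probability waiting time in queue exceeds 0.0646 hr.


ρ = 18.42/45.36 = 0.4061
P(Wq > t) = ρ·e^{−(μ−λ)t} = 0.4061·e^{−1.7403}
= 0.4061·0.175464 = 0.071253

Final: 0.071253


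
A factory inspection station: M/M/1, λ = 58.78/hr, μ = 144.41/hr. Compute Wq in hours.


ρ = 58.78/144.41 = 0.4070
Wq = ρ/(μ−λ) = 0.4070/(144.41 − 58.78) = 0.4070/85.63 = 0.004753 hr

Final: 0.004753 hr


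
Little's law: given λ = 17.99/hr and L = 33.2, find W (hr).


W = L/λ = 33.2/17.99 = 1.8455 hr

Final: 1.8455 hr


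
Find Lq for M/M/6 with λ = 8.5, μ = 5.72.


a = λ/μ = 1.4860; ρ = a/6 = 0.2477
P₀ = 0.226219
Lq = P₀·a^c·ρ / (c!·(1−ρ)²) = 0.226219·10.76806·0.2477/(720·0.56600)
= 0.001480

Final: 0.001480


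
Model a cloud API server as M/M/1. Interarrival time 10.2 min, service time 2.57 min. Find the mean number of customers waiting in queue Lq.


λ = 60/10.2 = 5.8824 /hr
μ = 60/2.57 = 23.3463 /hr
ρ = λ/μ = 5.8824/23.3463 = 0.2520
Lq = ρ²/(1−ρ) = 0.06348/0.7480 = 0.08487

Final: 0.08487


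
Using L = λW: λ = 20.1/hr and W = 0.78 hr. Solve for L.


L = λW = 20.1·0.78 = 15.6780

Final: 15.6780


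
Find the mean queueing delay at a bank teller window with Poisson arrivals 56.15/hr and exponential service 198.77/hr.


ρ = 56.15/198.77 = 0.2825
Wq = ρ/(μ−λ) = 0.2825/(198.77 − 56.15) = 0.2825/142.62 = 0.001981 hr

Final: 0.001981 hr


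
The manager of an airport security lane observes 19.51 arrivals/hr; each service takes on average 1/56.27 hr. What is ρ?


ρ = λ/μ = 19.51/56.27 = 0.3467

Final: 0.3467


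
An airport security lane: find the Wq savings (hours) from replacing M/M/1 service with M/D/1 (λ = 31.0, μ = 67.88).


ρ = 31.0/67.88 = 0.4567
Wq(M/M/1) = ρ/(μ−λ) = 0.4567/36.88 = 0.01238 hr
Wq(M/D/1) = ρ/(2(μ−λ)) = 0.006192 hr
Savings = 0.01238 − 0.006192 = 0.006192 hr

Final: 0.006192 hr


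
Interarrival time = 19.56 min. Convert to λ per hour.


λ = 1/(interarrival time) in consistent units.
1 hour = 60 min, so λ = 60/19.56 = 3.0675 per hour

Final: 3.0675 /hr


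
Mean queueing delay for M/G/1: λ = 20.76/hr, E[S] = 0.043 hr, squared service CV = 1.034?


ρ = λ·E[S] = 20.76·0.043 = 0.8927
E[S²] = E[S]²(1+C_s²) = 0.043²·(1+1.034) = 0.003761
Wq = λ·E[S²]/(2(1−ρ)) = 20.76·0.003761/(2·0.1073) = 0.36375 hr

Final: 0.36375 hr


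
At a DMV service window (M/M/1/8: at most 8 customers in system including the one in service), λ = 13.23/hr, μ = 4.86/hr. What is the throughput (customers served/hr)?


ρ = 2.7222; P_K = (1−ρ)ρ^8/(1−ρ^9) = 0.632730
λ_eff = λ(1 − P_K) = 13.23·(1 − 0.632730) = 13.23·0.367270 = 4.8590 /hr

Final: 4.8590 /hr


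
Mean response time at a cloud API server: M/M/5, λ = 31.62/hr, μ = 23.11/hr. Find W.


a = 1.3682; ρ = 0.2736; P₀ = 0.254309
Lq = P₀·a^c·ρ/(c!(1−ρ)²) = 0.005271
Wq = Lq/λ = 0.005271/31.62 = 0.0001667 hr
W = Wq + 1/μ = 0.0001667 + 0.04327 = 0.04344 hr

Final: 0.04344 hr
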